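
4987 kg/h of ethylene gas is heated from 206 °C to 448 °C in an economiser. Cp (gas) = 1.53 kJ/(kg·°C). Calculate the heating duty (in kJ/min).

Q = 30800 kJ/min

Q = ṁ·Cp·ΔT = 4987 × 1.53 × (448 − 206) = 1.8465e+06 kJ/h
Converting: 1.8465e+06 / 3600 s = 512.91 kW
Heating duty = 30775 kJ/min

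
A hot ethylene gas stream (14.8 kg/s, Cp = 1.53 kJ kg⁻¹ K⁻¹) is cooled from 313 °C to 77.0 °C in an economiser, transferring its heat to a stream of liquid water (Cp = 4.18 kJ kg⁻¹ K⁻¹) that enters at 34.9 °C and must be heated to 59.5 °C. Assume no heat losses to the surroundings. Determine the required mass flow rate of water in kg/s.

ṁ_c = 52.0 kg/s

Heat released by hot stream: Q = 14.8 × 1.53 × (313 − 77.0) = 5344 kJ/s
Energy balance on cold side (adiabatic exchanger): Q = ṁ_c·Cp_c·(T_c,out − T_c,in)
ṁ_c = 5344 / [4.18 × (59.5 − 34.9)] = 51.97 kg/s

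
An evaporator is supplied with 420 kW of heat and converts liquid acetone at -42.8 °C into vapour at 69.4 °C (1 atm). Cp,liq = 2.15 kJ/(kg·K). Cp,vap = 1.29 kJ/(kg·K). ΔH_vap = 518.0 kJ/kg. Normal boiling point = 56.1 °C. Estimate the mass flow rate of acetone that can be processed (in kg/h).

ṁ = 2020 kg/h

Δh = 2.15×(56.1−-42.8) + 518.0 + 1.29×(69.4−56.1) = 747.79 kJ/kg
Q = 420 kW = 420 kJ/s = 1.512e+06 kJ/h
ṁ = Q/Δh = 1.512e+06 / 747.79 = 2022 kg/h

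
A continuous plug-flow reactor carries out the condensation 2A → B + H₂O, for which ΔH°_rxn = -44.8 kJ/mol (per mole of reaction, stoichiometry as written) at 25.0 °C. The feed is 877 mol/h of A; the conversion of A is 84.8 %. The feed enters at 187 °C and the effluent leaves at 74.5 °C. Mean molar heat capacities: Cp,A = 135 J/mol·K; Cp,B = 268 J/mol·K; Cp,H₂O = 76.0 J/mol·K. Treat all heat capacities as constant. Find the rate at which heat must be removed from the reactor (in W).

Q_out = 7950 W

Extent of reaction ξ = 0.848 × 877 / 2 = 371.85 mol/h
Reaction term: ξ·ΔH°_rxn = 371.85 × -44.8 = -16659 kJ/h
Sensible, feed 187→25 °C: -19180 kJ/h
Outlet flows (mol/h): A 133.3, B 371.85, H₂O 371.85
Sensible, products 25→74.5 °C: 7222.6 kJ/h
Q = ΔH = -28616 kJ/h = -7.9489 kW
Heat removed = 7948.9 W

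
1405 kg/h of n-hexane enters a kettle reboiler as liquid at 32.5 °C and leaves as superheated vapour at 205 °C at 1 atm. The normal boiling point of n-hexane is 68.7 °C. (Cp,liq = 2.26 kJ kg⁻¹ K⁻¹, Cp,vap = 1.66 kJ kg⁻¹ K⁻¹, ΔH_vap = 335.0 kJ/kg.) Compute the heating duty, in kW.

Q = 251 kW

liquid 32.5→68.7 °C: 81.812 kJ/kg
vaporisation at 68.7 °C: 335 kJ/kg
vapour 68.7→205 °C: 226.26 kJ/kg
Δh = 81.812 + 335 + 226.26 = 643.07 kJ/kg
Q = ṁ·Δh = 1405 kg/h × 643.07 kJ/kg = 903510 kJ/h
|Q| = 250.98 kW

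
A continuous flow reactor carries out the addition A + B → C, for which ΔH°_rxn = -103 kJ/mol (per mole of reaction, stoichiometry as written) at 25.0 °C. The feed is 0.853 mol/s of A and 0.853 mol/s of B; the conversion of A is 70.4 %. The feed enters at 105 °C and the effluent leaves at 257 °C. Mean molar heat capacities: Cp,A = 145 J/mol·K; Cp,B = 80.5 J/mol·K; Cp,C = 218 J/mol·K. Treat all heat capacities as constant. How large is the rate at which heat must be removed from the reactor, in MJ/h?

Q_out = 121 MJ/h

Extent of reaction ξ = 0.704 × 0.853 = 0.60051 mol/s
Reaction term: ξ·ΔH°_rxn = 0.60051 × -103 = -61.853 kJ/s
Sensible, feed 105→25 °C: -15.388 kJ/s
Outlet flows (mol/s): A 0.25249, B 0.25249, C 0.60051
Sensible, products 25→257 °C: 43.581 kJ/s
Q = ΔH = -33.66 kJ/s = -33.66 kW
Heat removed = 121.18 MJ/h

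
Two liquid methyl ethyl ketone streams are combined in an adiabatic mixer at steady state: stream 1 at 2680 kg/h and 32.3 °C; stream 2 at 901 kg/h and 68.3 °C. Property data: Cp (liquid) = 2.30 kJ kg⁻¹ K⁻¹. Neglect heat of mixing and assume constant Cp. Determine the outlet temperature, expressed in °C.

No heat crosses the boundary, so H_out = H_in.
T_out = Σ ṁᵢCp,ᵢTᵢ / Σ ṁᵢCp,ᵢ
      = 340640 / 8236.3 = 41.358 °C

T_out = 41.4 °C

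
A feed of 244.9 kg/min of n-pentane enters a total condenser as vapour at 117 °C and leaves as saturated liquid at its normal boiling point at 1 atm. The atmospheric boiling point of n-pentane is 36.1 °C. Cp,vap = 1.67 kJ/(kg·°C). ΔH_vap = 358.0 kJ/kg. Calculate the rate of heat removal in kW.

Q_c = 2010 kW

vapour 117→36.1 °C: -135.1 kJ/kg
condensation at 36.1 °C: -358 kJ/kg
Δh = -135.1 + -358 = -493.1 kJ/kg
Q = ṁ·Δh = 244.9 kg/min × -493.1 kJ/kg = -120760 kJ/min
|Q| = 2012.7 kW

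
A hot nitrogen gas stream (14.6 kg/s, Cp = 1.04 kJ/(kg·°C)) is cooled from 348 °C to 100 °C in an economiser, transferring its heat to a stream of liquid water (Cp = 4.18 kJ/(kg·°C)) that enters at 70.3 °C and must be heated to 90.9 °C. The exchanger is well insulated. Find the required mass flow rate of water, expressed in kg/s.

Heat released by hot stream: Q = 14.6 × 1.04 × (348 − 100) = 3765.6 kJ/s
Energy balance on cold side (adiabatic exchanger): Q = ṁ_c·Cp_c·(T_c,out − T_c,in)
ṁ_c = 3765.6 / [4.18 × (90.9 − 70.3)] = 43.731 kg/s

ṁ_c = 43.7 kg/s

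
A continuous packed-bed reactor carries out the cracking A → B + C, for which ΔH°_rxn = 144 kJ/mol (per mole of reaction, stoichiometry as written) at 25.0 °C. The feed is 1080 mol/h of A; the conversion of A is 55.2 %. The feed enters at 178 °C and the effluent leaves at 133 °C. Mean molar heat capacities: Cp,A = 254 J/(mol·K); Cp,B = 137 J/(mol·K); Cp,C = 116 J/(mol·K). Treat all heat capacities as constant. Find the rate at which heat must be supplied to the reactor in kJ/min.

Q_in = 1220 kJ/min

Extent of reaction ξ = 0.552 × 1080 = 596.16 mol/h
Reaction term: ξ·ΔH°_rxn = 596.16 × 144 = 85847 kJ/h
Sensible, feed 178→25 °C: -41971 kJ/h
Outlet flows (mol/h): A 483.84, B 596.16, C 596.16
Sensible, products 25→133 °C: 29562 kJ/h
Q = ΔH = 73438 kJ/h = 20.4 kW
Heat supplied = 1224 kJ/min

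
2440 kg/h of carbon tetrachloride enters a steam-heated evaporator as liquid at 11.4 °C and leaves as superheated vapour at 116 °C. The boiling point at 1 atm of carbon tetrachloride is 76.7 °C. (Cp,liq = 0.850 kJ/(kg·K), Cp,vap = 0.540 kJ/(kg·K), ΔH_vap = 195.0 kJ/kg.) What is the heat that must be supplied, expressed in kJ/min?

liquid 11.4→76.7 °C: 55.505 kJ/kg
vaporisation at 76.7 °C: 195 kJ/kg
vapour 76.7→116 °C: 21.222 kJ/kg
Δh = 55.505 + 195 + 21.222 = 271.73 kJ/kg
Q = ṁ·Δh = 2440 kg/h × 271.73 kJ/kg = 663010 kJ/h
|Q| = 184.17 kW = 11050 kJ/min

Q = 11100 kJ/min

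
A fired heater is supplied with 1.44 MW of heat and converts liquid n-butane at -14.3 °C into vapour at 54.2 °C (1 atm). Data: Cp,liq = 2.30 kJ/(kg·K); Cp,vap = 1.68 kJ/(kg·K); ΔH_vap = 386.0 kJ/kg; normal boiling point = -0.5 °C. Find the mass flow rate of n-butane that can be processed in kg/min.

ṁ = 170 kg/min

Δh = 2.30×(-0.5−-14.3) + 386.0 + 1.68×(54.2−-0.5) = 509.64 kJ/kg
Q = 1.44 MW = 1440 kJ/s = 86400 kJ/min
ṁ = Q/Δh = 86400 / 509.64 = 169.53 kg/min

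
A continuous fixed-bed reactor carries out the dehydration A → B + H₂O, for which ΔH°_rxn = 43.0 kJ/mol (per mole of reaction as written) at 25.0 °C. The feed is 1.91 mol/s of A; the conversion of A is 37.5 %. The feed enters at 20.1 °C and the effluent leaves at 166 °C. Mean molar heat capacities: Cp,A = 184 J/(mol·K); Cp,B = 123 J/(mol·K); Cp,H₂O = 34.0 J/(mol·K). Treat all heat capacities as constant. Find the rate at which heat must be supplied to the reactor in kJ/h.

Q_in = 286000 kJ/h

Extent of reaction ξ = 0.375 × 1.91 = 0.71625 mol/s
Reaction term: ξ·ΔH°_rxn = 0.71625 × 43.0 = 30.799 kJ/s
Sensible, feed 20.1→25 °C: 1.7221 kJ/s
Outlet flows (mol/s): A 1.1938, B 0.71625, H₂O 0.71625
Sensible, products 25→166 °C: 46.826 kJ/s
Q = ΔH = 79.347 kJ/s = 79.347 kW
Heat supplied = 285650 kJ/h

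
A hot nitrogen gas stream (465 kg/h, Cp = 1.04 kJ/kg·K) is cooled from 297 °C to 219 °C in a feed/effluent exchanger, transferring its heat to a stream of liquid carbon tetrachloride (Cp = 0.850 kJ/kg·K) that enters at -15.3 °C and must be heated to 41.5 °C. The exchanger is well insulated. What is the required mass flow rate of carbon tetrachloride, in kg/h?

Heat released by hot stream: Q = 465 × 1.04 × (297 − 219) = 37721 kJ/h
Energy balance on cold side (adiabatic exchanger): Q = ṁ_c·Cp_c·(T_c,out − T_c,in)
ṁ_c = 37721 / [0.850 × (41.5 − -15.3)] = 781.29 kg/h

ṁ_c = 781 kg/h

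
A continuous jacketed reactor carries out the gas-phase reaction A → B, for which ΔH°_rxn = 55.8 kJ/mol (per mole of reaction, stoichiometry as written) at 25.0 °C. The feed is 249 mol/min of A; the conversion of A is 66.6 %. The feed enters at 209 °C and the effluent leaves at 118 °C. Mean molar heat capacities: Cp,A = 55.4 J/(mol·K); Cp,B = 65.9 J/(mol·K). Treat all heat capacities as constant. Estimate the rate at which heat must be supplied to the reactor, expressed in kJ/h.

Extent of reaction ξ = 0.666 × 249 = 165.83 mol/min
Reaction term: ξ·ΔH°_rxn = 165.83 × 55.8 = 9253.5 kJ/min
Sensible, feed 209→25 °C: -2538.2 kJ/min
Outlet flows (mol/min): A 83.166, B 165.83
Sensible, products 25→118 °C: 1444.8 kJ/min
Q = ΔH = 8160.2 kJ/min = 136 kW
Heat supplied = 489610 kJ/h

Q_in = 490000 kJ/h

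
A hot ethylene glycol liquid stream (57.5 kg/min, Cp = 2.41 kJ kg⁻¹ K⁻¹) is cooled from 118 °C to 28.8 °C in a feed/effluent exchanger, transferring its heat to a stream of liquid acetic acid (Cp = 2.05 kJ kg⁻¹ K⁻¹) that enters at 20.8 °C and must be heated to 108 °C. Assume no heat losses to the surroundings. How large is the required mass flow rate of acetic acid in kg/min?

ṁ_c = 69.1 kg/min

Heat released by hot stream: Q = 57.5 × 2.41 × (118 − 28.8) = 12361 kJ/min
Energy balance on cold side (adiabatic exchanger): Q = ṁ_c·Cp_c·(T_c,out − T_c,in)
ṁ_c = 12361 / [2.05 × (108 − 20.8)] = 69.148 kg/min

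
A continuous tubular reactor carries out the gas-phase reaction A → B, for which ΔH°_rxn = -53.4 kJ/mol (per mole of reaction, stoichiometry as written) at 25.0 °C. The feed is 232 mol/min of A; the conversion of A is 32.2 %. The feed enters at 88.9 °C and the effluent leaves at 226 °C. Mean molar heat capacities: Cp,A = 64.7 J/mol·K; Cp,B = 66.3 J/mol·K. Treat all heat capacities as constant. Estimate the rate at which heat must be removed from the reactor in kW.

Extent of reaction ξ = 0.322 × 232 = 74.704 mol/min
Reaction term: ξ·ΔH°_rxn = 74.704 × -53.4 = -3989.2 kJ/min
Sensible, feed 88.9→25 °C: -959.16 kJ/min
Outlet flows (mol/min): A 157.3, B 74.704
Sensible, products 25→226 °C: 3041.1 kJ/min
Q = ΔH = -1907.2 kJ/min = -31.787 kW
Heat removed = 31.787 kW

Q_out = 31.8 kW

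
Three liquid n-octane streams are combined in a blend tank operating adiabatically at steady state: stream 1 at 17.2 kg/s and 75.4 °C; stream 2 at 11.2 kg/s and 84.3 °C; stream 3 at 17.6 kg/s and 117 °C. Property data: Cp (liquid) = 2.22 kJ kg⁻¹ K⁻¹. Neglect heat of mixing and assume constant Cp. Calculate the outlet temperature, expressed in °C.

Energy balance with Q = 0: Σ ṁᵢCp,ᵢ(T_out − Tᵢ) = 0
T_out = Σ ṁᵢCp,ᵢTᵢ / Σ ṁᵢCp,ᵢ
      = 9546.5 / 102.12 = 93.483 °C

T_out = 93.5 °C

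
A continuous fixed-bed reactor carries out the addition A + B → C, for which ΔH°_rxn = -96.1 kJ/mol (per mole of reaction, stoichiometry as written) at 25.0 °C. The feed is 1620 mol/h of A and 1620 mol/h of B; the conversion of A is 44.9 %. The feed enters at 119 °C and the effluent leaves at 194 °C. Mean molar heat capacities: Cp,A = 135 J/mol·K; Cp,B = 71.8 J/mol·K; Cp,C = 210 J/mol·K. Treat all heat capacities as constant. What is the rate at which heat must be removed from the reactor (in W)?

Extent of reaction ξ = 0.449 × 1620 = 727.38 mol/h
Reaction term: ξ·ΔH°_rxn = 727.38 × -96.1 = -69901 kJ/h
Sensible, feed 119→25 °C: -31492 kJ/h
Outlet flows (mol/h): A 892.62, B 892.62, C 727.38
Sensible, products 25→194 °C: 57011 kJ/h
Q = ΔH = -44382 kJ/h = -12.328 kW
Heat removed = 12328 W

Q_out = 12300 W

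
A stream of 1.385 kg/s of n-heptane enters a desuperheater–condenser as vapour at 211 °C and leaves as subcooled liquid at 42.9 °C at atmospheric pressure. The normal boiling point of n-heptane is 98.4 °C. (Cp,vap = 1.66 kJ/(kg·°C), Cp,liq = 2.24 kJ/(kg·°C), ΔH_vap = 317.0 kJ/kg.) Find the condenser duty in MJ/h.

Q_c = 3130 MJ/h

vapour 211→98.4 °C: -186.92 kJ/kg
condensation at 98.4 °C: -317 kJ/kg
liquid 98.4→42.9 °C: -124.32 kJ/kg
Δh = -186.92 + -317 + -124.32 = -628.24 kJ/kg
Q = ṁ·Δh = 1.385 kg/s × -628.24 kJ/kg = -870.11 kJ/s
|Q| = 870.11 kW = 3132.4 MJ/h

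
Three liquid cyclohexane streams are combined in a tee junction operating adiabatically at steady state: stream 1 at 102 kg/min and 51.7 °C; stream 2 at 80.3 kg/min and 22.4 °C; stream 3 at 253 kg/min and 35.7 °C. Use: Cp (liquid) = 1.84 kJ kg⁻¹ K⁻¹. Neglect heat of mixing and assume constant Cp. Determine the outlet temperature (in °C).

Energy balance with Q = 0: Σ ṁᵢCp,ᵢ(T_out − Tᵢ) = 0
Σ ṁᵢCp,ᵢTᵢ = 102×1.84×51.7 + 80.3×1.84×22.4 + 253×1.84×35.7 = 29632
Σ ṁᵢCp,ᵢ = 102×1.84 + 80.3×1.84 + 253×1.84 = 800.95
T_out = 29632 / 800.95 = 36.996 °C

T_out = 37.0 °C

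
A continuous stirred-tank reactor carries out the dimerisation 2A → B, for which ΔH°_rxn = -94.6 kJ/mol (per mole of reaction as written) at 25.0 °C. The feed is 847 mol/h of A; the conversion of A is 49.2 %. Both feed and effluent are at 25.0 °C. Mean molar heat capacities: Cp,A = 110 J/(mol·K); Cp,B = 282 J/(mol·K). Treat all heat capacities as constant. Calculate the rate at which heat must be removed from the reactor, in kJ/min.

Q_out = 329 kJ/min

Extent of reaction ξ = 0.492 × 847 / 2 = 208.36 mol/h
Reaction term: ξ·ΔH°_rxn = 208.36 × -94.6 = -19711 kJ/h
Q = ΔH = -19711 kJ/h = -5.4753 kW
Heat removed = 328.52 kJ/min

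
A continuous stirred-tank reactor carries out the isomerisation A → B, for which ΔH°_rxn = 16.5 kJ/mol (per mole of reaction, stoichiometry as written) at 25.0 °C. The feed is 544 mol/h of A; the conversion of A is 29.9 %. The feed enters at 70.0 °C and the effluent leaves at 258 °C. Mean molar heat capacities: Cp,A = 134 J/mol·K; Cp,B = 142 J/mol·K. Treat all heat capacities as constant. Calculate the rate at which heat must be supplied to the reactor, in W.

Extent of reaction ξ = 0.299 × 544 = 162.66 mol/h
Reaction term: ξ·ΔH°_rxn = 162.66 × 16.5 = 2683.8 kJ/h
Sensible, feed 70.0→25 °C: -3280.3 kJ/h
Outlet flows (mol/h): A 381.34, B 162.66
Sensible, products 25→258 °C: 17288 kJ/h
Q = ΔH = 16691 kJ/h = 4.6365 kW
Heat supplied = 4636.5 W

Q_in = 4640 W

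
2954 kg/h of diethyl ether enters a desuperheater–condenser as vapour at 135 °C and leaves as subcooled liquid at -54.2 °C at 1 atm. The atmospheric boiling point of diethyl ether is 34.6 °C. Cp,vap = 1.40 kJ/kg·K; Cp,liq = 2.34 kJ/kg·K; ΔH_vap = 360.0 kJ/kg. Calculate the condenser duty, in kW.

vapour 135→34.6 °C: -140.56 kJ/kg
condensation at 34.6 °C: -360 kJ/kg
liquid 34.6→-54.2 °C: -207.79 kJ/kg
Δh = -140.56 + -360 + -207.79 = -708.35 kJ/kg
Q = ṁ·Δh = 2954 kg/h × -708.35 kJ/kg = -2.0925e+06 kJ/h
|Q| = 581.24 kW

Q_c = 581 kW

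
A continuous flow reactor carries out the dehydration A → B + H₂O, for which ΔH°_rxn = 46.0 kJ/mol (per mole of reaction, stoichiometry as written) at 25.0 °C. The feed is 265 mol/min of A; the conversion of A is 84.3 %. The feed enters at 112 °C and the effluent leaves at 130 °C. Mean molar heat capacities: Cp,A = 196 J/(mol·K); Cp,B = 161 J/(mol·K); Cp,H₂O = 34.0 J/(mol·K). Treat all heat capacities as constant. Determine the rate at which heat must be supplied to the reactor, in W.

Q_in = 186000 W

Extent of reaction ξ = 0.843 × 265 = 223.39 mol/min
Reaction term: ξ·ΔH°_rxn = 223.39 × 46.0 = 10276 kJ/min
Sensible, feed 112→25 °C: -4518.8 kJ/min
Outlet flows (mol/min): A 41.605, B 223.39, H₂O 223.39
Sensible, products 25→130 °C: 5430.2 kJ/min
Q = ΔH = 11188 kJ/min = 186.46 kW
Heat supplied = 186460 W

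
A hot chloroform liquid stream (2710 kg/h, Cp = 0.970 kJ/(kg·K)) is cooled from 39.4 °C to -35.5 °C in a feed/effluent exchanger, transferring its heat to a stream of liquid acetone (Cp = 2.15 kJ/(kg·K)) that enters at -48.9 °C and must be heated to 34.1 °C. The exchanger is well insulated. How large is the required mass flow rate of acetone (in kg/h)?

Heat released by hot stream: Q = 2710 × 0.970 × (39.4 − -35.5) = 196890 kJ/h
Energy balance on cold side (adiabatic exchanger): Q = ṁ_c·Cp_c·(T_c,out − T_c,in)
ṁ_c = 196890 / [2.15 × (34.1 − -48.9)] = 1103.3 kg/h

ṁ_c = 1100 kg/h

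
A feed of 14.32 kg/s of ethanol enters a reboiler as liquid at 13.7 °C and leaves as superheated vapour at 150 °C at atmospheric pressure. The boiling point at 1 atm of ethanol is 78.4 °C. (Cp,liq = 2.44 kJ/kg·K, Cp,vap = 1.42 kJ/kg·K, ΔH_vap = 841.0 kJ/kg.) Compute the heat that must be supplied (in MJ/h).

liquid 13.7→78.4 °C: 157.87 kJ/kg
vaporisation at 78.4 °C: 841 kJ/kg
vapour 78.4→150 °C: 101.67 kJ/kg
Δh = 157.87 + 841 + 101.67 = 1100.5 kJ/kg
Q = ṁ·Δh = 14.32 kg/s × 1100.5 kJ/kg = 15760 kJ/s
|Q| = 15760 kW = 56735 MJ/h

Q = 56700 MJ/h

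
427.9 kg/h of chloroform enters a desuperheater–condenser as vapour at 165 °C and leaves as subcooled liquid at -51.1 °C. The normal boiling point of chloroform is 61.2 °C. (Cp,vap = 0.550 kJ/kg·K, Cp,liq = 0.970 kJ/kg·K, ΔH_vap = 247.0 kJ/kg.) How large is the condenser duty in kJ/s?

vapour 165→61.2 °C: -57.09 kJ/kg
condensation at 61.2 °C: -247 kJ/kg
liquid 61.2→-51.1 °C: -108.93 kJ/kg
Δh = -57.09 + -247 + -108.93 = -413.02 kJ/kg
Q = ṁ·Δh = 427.9 kg/h × -413.02 kJ/kg = -176730 kJ/h
|Q| = 49.092 kW

Q_c = 49.1 kJ/s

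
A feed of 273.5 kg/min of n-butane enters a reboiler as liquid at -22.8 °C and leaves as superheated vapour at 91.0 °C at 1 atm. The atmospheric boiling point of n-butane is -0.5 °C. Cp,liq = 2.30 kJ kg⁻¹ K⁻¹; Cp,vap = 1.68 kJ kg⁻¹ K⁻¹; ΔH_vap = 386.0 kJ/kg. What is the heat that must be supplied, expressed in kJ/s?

liquid -22.8→-0.5 °C: 51.29 kJ/kg
vaporisation at -0.5 °C: 386 kJ/kg
vapour -0.5→91.0 °C: 153.72 kJ/kg
Δh = 51.29 + 386 + 153.72 = 591.01 kJ/kg
Q = ṁ·Δh = 273.5 kg/min × 591.01 kJ/kg = 161640 kJ/min
|Q| = 2694 kW

Q = 2690 kJ/s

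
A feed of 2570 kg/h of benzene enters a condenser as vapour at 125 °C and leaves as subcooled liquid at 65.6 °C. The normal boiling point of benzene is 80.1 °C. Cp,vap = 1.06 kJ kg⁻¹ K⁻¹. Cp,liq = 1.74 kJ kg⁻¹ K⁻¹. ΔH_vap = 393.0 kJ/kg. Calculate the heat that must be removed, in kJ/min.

Q_c = 20000 kJ/min

vapour 125→80.1 °C: -47.594 kJ/kg
condensation at 80.1 °C: -393 kJ/kg
liquid 80.1→65.6 °C: -25.23 kJ/kg
Δh = -47.594 + -393 + -25.23 = -465.82 kJ/kg
Q = ṁ·Δh = 2570 kg/h × -465.82 kJ/kg = -1.1972e+06 kJ/h
|Q| = 332.55 kW = 19953 kJ/min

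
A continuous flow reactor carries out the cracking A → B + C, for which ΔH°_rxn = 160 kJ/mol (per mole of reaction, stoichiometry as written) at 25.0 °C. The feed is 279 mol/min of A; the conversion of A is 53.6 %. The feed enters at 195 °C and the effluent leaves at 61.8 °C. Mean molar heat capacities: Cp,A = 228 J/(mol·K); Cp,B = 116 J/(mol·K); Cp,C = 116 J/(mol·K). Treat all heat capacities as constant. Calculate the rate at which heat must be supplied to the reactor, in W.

Extent of reaction ξ = 0.536 × 279 = 149.54 mol/min
Reaction term: ξ·ΔH°_rxn = 149.54 × 160 = 23927 kJ/min
Sensible, feed 195→25 °C: -10814 kJ/min
Outlet flows (mol/min): A 129.46, B 149.54, C 149.54
Sensible, products 25→61.8 °C: 2362.9 kJ/min
Q = ΔH = 15476 kJ/min = 257.93 kW
Heat supplied = 257930 W

Q_in = 258000 W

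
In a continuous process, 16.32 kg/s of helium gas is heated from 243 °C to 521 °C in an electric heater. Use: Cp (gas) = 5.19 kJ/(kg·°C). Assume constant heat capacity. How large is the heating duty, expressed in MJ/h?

Q = ṁ·Cp·ΔT = 16.32 × 5.19 × (521 − 243) = 23547 kJ/s
Heating duty = 84769 MJ/h

Q = 84800 MJ/h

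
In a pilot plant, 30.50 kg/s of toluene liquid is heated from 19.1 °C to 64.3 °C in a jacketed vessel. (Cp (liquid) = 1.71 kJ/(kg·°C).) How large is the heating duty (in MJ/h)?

Q = ṁ·Cp·ΔT = 30.50 × 1.71 × (64.3 − 19.1) = 2357.4 kJ/s
Heating duty = 8486.7 MJ/h

Q = 8490 MJ/h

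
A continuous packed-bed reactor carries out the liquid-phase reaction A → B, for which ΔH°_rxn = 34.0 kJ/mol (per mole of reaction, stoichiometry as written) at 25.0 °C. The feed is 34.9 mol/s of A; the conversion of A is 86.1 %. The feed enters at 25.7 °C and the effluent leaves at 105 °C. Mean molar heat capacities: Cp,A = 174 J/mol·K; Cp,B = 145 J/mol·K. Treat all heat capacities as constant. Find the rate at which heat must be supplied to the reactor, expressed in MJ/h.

Q_in = 5160 MJ/h

Extent of reaction ξ = 0.861 × 34.9 = 30.049 mol/s
Reaction term: ξ·ΔH°_rxn = 30.049 × 34.0 = 1021.7 kJ/s
Sensible, feed 25.7→25 °C: -4.2508 kJ/s
Outlet flows (mol/s): A 4.8511, B 30.049
Sensible, products 25→105 °C: 416.09 kJ/s
Q = ΔH = 1433.5 kJ/s = 1433.5 kW
Heat supplied = 5160.6 MJ/h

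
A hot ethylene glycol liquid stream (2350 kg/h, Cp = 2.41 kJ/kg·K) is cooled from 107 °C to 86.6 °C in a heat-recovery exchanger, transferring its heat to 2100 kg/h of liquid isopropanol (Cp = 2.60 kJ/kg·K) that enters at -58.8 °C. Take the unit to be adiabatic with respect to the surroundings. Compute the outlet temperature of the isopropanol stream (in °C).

Heat released by hot stream: Q = 2350 × 2.41 × (107 − 86.6) = 115540 kJ/h
Energy balance on cold side (adiabatic exchanger): Q = ṁ_c·Cp_c·(T_c,out − T_c,in)
T_c,out = -58.8 + 115540/(2100 × 2.60) = -37.64 °C

T_c,out = -37.6 °C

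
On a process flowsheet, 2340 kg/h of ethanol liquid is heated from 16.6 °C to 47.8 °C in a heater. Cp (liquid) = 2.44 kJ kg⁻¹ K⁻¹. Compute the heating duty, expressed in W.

Q = 49500 W

Q = ṁ·Cp·ΔT = 2340 × 2.44 × (47.8 − 16.6) = 178140 kJ/h
Converting: 178140 / 3600 s = 49.483 kW
Heating duty = 49483 W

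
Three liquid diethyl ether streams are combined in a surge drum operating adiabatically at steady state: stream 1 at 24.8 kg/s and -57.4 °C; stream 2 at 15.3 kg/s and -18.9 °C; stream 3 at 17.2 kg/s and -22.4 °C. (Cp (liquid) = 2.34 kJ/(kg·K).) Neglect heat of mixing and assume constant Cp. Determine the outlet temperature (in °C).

T_out = -36.6 °C

No heat crosses the boundary, so H_out = H_in.
T_out = Σ ṁᵢCp,ᵢTᵢ / Σ ṁᵢCp,ᵢ
      = -4909.2 / 134.08 = -36.614 °C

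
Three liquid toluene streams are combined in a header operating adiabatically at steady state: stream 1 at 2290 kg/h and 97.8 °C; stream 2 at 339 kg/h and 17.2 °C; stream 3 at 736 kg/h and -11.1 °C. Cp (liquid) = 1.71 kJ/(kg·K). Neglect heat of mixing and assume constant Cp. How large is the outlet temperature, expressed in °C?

Energy balance with Q = 0: Σ ṁᵢCp,ᵢ(T_out − Tᵢ) = 0
T_out = Σ ṁᵢCp,ᵢTᵢ / Σ ṁᵢCp,ᵢ
      = 378980 / 5754.1 = 65.861 °C

T_out = 65.9 °C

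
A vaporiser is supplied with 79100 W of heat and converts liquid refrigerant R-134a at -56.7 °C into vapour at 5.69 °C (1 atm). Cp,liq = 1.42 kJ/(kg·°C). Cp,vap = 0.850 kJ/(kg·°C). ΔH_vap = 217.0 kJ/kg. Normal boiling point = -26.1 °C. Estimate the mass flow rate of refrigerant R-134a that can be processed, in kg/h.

Δh = 1.42×(-26.1−-56.7) + 217.0 + 0.850×(5.69−-26.1) = 287.47 kJ/kg
Q = 79100 W = 79.1 kJ/s = 284760 kJ/h
ṁ = Q/Δh = 284760 / 287.47 = 990.56 kg/h

ṁ = 991 kg/h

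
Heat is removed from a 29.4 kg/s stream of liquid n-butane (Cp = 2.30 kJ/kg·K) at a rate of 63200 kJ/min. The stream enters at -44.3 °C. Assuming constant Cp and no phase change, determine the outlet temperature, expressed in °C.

T_out = -59.9 °C

Q = 63200 kJ/min = 1053.3 kJ/s
ΔT = Q/(ṁ·Cp) = 1053.3/(29.4×2.30) = 15.577 K
T_out = -44.3 − 15.577 = -59.877 °C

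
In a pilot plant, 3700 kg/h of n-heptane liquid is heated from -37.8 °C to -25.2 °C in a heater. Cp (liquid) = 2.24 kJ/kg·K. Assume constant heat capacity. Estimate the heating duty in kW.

Q = 29.0 kW

Q = ṁ·Cp·ΔT = 3700 × 2.24 × (-25.2 − -37.8) = 104430 kJ/h
Converting: 104430 / 3600 s = 29.008 kW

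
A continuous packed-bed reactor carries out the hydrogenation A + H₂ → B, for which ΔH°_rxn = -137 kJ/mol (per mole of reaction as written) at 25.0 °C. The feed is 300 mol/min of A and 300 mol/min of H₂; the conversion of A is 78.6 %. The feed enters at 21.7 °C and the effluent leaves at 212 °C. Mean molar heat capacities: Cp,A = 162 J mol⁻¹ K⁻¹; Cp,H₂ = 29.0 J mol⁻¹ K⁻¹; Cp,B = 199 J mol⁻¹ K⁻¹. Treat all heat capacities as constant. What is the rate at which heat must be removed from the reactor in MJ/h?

Extent of reaction ξ = 0.786 × 300 = 235.8 mol/min
Reaction term: ξ·ΔH°_rxn = 235.8 × -137 = -32305 kJ/min
Sensible, feed 21.7→25 °C: 189.09 kJ/min
Outlet flows (mol/min): A 64.2, H₂ 64.2, B 235.8
Sensible, products 25→212 °C: 11068 kJ/min
Q = ΔH = -21048 kJ/min = -350.79 kW
Heat removed = 1262.9 MJ/h

Q_out = 1260 MJ/h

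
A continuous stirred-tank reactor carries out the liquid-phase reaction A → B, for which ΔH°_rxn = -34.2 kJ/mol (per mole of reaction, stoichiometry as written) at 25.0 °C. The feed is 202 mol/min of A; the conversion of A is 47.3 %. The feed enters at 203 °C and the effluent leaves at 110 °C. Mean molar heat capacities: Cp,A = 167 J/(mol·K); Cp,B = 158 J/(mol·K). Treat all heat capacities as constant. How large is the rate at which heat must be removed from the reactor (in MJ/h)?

Extent of reaction ξ = 0.473 × 202 = 95.546 mol/min
Reaction term: ξ·ΔH°_rxn = 95.546 × -34.2 = -3267.7 kJ/min
Sensible, feed 203→25 °C: -6004.7 kJ/min
Outlet flows (mol/min): A 106.45, B 95.546
Sensible, products 25→110 °C: 2794.3 kJ/min
Q = ΔH = -6478 kJ/min = -107.97 kW
Heat removed = 388.68 MJ/h

Q_out = 389 MJ/h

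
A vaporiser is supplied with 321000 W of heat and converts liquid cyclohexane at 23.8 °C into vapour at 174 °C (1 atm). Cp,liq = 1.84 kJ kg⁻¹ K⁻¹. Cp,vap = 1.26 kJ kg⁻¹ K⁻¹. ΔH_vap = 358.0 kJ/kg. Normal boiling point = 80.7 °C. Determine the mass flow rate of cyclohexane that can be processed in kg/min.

Δh = 1.84×(80.7−23.8) + 358.0 + 1.26×(174−80.7) = 580.25 kJ/kg
Q = 321000 W = 321 kJ/s = 19260 kJ/min
ṁ = Q/Δh = 19260 / 580.25 = 33.192 kg/min

ṁ = 33.2 kg/min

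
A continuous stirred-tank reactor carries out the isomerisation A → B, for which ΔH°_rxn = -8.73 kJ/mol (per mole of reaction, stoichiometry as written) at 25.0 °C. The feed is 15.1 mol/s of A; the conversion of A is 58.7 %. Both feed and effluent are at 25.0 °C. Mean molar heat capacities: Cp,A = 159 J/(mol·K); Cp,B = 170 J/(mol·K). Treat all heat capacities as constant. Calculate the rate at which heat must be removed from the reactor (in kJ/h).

Q_out = 279000 kJ/h

Extent of reaction ξ = 0.587 × 15.1 = 8.8637 mol/s
Reaction term: ξ·ΔH°_rxn = 8.8637 × -8.73 = -77.38 kJ/s
Q = ΔH = -77.38 kJ/s = -77.38 kW
Heat removed = 278570 kJ/h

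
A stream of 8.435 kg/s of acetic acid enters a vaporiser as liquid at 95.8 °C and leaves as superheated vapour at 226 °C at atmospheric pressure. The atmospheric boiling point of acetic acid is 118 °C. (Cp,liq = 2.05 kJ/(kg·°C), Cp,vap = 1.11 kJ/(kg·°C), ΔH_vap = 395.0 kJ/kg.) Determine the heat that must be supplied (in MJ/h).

liquid 95.8→118 °C: 45.51 kJ/kg
vaporisation at 118 °C: 395 kJ/kg
vapour 118→226 °C: 119.88 kJ/kg
Δh = 45.51 + 395 + 119.88 = 560.39 kJ/kg
Q = ṁ·Δh = 8.435 kg/s × 560.39 kJ/kg = 4726.9 kJ/s
|Q| = 4726.9 kW = 17017 MJ/h

Q = 17000 MJ/h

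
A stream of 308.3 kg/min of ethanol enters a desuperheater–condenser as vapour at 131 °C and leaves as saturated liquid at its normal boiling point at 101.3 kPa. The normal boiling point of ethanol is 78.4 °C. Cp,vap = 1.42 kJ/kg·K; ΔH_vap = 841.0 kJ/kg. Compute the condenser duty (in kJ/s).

Q_c = 4710 kJ/s

vapour 131→78.4 °C: -74.692 kJ/kg
condensation at 78.4 °C: -841 kJ/kg
Δh = -74.692 + -841 = -915.69 kJ/kg
Q = ṁ·Δh = 308.3 kg/min × -915.69 kJ/kg = -282310 kJ/min
|Q| = 4705.1 kW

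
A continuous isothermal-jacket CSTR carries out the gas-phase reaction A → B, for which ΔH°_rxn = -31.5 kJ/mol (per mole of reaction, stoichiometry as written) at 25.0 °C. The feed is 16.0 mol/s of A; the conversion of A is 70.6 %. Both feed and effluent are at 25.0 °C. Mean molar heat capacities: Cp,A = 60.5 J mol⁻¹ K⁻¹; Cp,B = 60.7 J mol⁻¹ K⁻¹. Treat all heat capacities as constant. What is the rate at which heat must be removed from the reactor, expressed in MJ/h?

Extent of reaction ξ = 0.706 × 16.0 = 11.296 mol/s
Reaction term: ξ·ΔH°_rxn = 11.296 × -31.5 = -355.82 kJ/s
Q = ΔH = -355.82 kJ/s = -355.82 kW
Heat removed = 1281 MJ/h

Q_out = 1280 MJ/h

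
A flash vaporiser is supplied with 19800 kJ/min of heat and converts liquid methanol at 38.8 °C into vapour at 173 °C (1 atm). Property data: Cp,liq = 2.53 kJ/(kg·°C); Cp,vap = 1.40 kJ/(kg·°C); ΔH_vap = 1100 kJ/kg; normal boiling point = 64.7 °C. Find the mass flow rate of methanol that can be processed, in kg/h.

Δh = 2.53×(64.7−38.8) + 1100 + 1.40×(173−64.7) = 1317.1 kJ/kg
Q = 19800 kJ/min = 330 kJ/s = 1.188e+06 kJ/h
ṁ = Q/Δh = 1.188e+06 / 1317.1 = 901.95 kg/h

ṁ = 902 kg/h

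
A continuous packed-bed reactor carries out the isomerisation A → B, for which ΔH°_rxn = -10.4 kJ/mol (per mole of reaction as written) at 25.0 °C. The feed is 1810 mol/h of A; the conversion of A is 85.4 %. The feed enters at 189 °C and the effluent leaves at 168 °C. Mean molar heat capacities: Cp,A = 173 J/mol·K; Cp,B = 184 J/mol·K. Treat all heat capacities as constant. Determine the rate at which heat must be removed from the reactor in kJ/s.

Q_out = 5.62 kJ/s

Extent of reaction ξ = 0.854 × 1810 = 1545.7 mol/h
Reaction term: ξ·ΔH°_rxn = 1545.7 × -10.4 = -16076 kJ/h
Sensible, feed 189→25 °C: -51353 kJ/h
Outlet flows (mol/h): A 264.26, B 1545.7
Sensible, products 25→168 °C: 47209 kJ/h
Q = ΔH = -20220 kJ/h = -5.6167 kW
Heat removed = 5.6167 kJ/s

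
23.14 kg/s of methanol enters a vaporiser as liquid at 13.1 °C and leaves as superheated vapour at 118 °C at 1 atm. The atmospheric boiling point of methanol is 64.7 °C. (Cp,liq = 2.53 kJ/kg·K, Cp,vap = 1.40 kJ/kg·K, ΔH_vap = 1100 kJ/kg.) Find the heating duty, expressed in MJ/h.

liquid 13.1→64.7 °C: 130.55 kJ/kg
vaporisation at 64.7 °C: 1100 kJ/kg
vapour 64.7→118 °C: 74.62 kJ/kg
Δh = 130.55 + 1100 + 74.62 = 1305.2 kJ/kg
Q = ṁ·Δh = 23.14 kg/s × 1305.2 kJ/kg = 30202 kJ/s
|Q| = 30202 kW = 108730 MJ/h

Q = 109000 MJ/h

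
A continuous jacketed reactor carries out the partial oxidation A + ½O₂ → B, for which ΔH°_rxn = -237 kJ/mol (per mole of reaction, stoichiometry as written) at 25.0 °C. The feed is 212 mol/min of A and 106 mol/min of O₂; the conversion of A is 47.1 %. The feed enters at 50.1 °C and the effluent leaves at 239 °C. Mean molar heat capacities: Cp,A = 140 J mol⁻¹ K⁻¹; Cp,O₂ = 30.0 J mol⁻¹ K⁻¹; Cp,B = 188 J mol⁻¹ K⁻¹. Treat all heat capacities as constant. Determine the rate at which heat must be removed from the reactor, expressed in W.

Q_out = 279000 W

Extent of reaction ξ = 0.471 × 212 = 99.852 mol/min
Reaction term: ξ·ΔH°_rxn = 99.852 × -237 = -23665 kJ/min
Sensible, feed 50.1→25 °C: -824.79 kJ/min
Outlet flows (mol/min): A 112.15, O₂ 56.074, B 99.852
Sensible, products 25→239 °C: 7737.2 kJ/min
Q = ΔH = -16753 kJ/min = -279.21 kW
Heat removed = 279210 W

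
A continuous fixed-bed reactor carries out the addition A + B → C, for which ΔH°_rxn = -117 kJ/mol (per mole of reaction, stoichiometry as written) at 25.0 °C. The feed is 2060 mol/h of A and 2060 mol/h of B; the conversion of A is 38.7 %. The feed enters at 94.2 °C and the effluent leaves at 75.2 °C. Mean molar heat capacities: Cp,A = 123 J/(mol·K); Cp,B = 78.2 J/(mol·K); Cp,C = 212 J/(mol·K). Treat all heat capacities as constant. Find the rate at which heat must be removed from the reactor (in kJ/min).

Q_out = 1680 kJ/min

Extent of reaction ξ = 0.387 × 2060 = 797.22 mol/h
Reaction term: ξ·ΔH°_rxn = 797.22 × -117 = -93275 kJ/h
Sensible, feed 94.2→25 °C: -28681 kJ/h
Outlet flows (mol/h): A 1262.8, B 1262.8, C 797.22
Sensible, products 25→75.2 °C: 21239 kJ/h
Q = ΔH = -100720 kJ/h = -27.977 kW
Heat removed = 1678.6 kJ/min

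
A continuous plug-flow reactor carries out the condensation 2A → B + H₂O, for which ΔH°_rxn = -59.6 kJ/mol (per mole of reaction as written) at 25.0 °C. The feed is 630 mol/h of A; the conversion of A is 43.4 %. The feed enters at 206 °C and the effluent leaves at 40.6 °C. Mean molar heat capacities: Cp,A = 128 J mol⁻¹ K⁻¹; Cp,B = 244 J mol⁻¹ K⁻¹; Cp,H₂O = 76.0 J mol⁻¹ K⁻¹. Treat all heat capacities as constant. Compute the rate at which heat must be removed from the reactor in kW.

Extent of reaction ξ = 0.434 × 630 / 2 = 136.71 mol/h
Reaction term: ξ·ΔH°_rxn = 136.71 × -59.6 = -8147.9 kJ/h
Sensible, feed 206→25 °C: -14596 kJ/h
Outlet flows (mol/h): A 356.58, B 136.71, H₂O 136.71
Sensible, products 25→40.6 °C: 1394.5 kJ/h
Q = ΔH = -21349 kJ/h = -5.9304 kW
Heat removed = 5.9304 kW

Q_out = 5.93 kW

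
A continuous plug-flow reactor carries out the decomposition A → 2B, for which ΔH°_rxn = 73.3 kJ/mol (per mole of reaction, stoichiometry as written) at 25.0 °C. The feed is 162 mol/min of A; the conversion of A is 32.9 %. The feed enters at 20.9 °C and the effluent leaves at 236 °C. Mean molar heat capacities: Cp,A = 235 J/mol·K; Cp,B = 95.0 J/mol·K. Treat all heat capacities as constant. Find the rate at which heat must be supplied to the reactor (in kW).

Q_in = 193 kW

Extent of reaction ξ = 0.329 × 162 = 53.298 mol/min
Reaction term: ξ·ΔH°_rxn = 53.298 × 73.3 = 3906.7 kJ/min
Sensible, feed 20.9→25 °C: 156.09 kJ/min
Outlet flows (mol/min): A 108.7, B 106.6
Sensible, products 25→236 °C: 7526.7 kJ/min
Q = ΔH = 11590 kJ/min = 193.16 kW
Heat supplied = 193.16 kW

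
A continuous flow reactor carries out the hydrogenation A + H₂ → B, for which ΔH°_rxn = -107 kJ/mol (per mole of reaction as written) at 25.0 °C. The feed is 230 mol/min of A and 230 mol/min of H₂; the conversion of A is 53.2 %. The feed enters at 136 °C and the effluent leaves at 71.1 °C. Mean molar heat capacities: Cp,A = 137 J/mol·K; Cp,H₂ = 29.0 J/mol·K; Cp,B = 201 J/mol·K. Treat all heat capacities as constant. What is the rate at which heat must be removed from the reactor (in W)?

Extent of reaction ξ = 0.532 × 230 = 122.36 mol/min
Reaction term: ξ·ΔH°_rxn = 122.36 × -107 = -13093 kJ/min
Sensible, feed 136→25 °C: -4238 kJ/min
Outlet flows (mol/min): A 107.64, H₂ 107.64, B 122.36
Sensible, products 25→71.1 °C: 1957.5 kJ/min
Q = ΔH = -15373 kJ/min = -256.22 kW
Heat removed = 256220 W

Q_out = 256000 W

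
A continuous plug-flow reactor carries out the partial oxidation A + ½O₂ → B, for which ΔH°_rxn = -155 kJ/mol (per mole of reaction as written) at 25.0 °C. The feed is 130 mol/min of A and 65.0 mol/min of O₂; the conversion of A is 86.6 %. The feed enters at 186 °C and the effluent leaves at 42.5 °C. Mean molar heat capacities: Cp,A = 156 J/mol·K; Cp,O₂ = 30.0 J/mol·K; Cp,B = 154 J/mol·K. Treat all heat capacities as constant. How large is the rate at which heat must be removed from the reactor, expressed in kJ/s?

Q_out = 345 kJ/s

Extent of reaction ξ = 0.866 × 130 = 112.58 mol/min
Reaction term: ξ·ΔH°_rxn = 112.58 × -155 = -17450 kJ/min
Sensible, feed 186→25 °C: -3579 kJ/min
Outlet flows (mol/min): A 17.42, O₂ 8.71, B 112.58
Sensible, products 25→42.5 °C: 355.53 kJ/min
Q = ΔH = -20673 kJ/min = -344.56 kW
Heat removed = 344.56 kJ/s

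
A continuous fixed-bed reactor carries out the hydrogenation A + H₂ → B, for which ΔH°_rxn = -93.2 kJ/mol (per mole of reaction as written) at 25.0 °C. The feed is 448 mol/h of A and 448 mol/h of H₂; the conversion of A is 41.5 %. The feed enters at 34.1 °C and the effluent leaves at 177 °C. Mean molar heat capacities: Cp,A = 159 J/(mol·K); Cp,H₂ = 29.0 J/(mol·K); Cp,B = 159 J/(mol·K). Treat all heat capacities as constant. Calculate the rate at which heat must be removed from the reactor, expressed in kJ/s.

Q_out = 1.70 kJ/s

Extent of reaction ξ = 0.415 × 448 = 185.92 mol/h
Reaction term: ξ·ΔH°_rxn = 185.92 × -93.2 = -17328 kJ/h
Sensible, feed 34.1→25 °C: -766.44 kJ/h
Outlet flows (mol/h): A 262.08, H₂ 262.08, B 185.92
Sensible, products 25→177 °C: 11983 kJ/h
Q = ΔH = -6111.7 kJ/h = -1.6977 kW
Heat removed = 1.6977 kJ/s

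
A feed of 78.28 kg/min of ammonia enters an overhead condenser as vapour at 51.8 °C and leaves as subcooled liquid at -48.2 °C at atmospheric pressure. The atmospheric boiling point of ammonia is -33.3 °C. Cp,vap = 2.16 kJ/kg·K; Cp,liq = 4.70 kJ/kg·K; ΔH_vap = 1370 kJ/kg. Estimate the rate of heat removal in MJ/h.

Q_c = 7630 MJ/h

vapour 51.8→-33.3 °C: -183.82 kJ/kg
condensation at -33.3 °C: -1370 kJ/kg
liquid -33.3→-48.2 °C: -70.03 kJ/kg
Δh = -183.82 + -1370 + -70.03 = -1623.8 kJ/kg
Q = ṁ·Δh = 78.28 kg/min × -1623.8 kJ/kg = -127110 kJ/min
|Q| = 2118.6 kW = 7626.9 MJ/h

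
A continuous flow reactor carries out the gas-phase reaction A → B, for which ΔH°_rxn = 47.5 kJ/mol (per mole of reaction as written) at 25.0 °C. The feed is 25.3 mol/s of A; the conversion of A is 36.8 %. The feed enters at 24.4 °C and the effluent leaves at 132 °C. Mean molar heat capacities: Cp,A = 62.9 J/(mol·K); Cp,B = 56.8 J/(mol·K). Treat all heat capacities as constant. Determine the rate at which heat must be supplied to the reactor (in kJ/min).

Extent of reaction ξ = 0.368 × 25.3 = 9.3104 mol/s
Reaction term: ξ·ΔH°_rxn = 9.3104 × 47.5 = 442.24 kJ/s
Sensible, feed 24.4→25 °C: 0.95482 kJ/s
Outlet flows (mol/s): A 15.99, B 9.3104
Sensible, products 25→132 °C: 164.2 kJ/s
Q = ΔH = 607.4 kJ/s = 607.4 kW
Heat supplied = 36444 kJ/min

Q_in = 36400 kJ/min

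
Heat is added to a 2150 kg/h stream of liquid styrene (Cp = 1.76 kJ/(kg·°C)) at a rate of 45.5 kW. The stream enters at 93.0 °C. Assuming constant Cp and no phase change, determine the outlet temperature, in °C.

Q = 45.5 kW = 163800 kJ/h
ΔT = Q/(ṁ·Cp) = 163800/(2150×1.76) = 43.288 K
T_out = 93.0 + 43.288 = 136.29 °C

T_out = 136 °C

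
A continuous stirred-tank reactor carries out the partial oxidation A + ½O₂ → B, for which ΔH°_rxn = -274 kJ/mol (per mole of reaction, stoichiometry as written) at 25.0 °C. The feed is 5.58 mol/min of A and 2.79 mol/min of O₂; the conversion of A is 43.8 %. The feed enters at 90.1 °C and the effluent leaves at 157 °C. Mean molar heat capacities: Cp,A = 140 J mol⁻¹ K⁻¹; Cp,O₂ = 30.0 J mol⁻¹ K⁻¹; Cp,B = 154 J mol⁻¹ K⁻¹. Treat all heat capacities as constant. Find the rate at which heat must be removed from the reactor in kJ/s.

Q_out = 10.2 kJ/s

Extent of reaction ξ = 0.438 × 5.58 = 2.444 mol/min
Reaction term: ξ·ΔH°_rxn = 2.444 × -274 = -669.67 kJ/min
Sensible, feed 90.1→25 °C: -56.305 kJ/min
Outlet flows (mol/min): A 3.136, O₂ 1.568, B 2.444
Sensible, products 25→157 °C: 113.84 kJ/min
Q = ΔH = -612.13 kJ/min = -10.202 kW
Heat removed = 10.202 kJ/s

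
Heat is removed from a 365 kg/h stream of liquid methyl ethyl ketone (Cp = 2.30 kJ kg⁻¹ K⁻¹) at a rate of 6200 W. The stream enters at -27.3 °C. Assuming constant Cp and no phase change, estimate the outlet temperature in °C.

Q = 6200 W = 22320 kJ/h
ΔT = Q/(ṁ·Cp) = 22320/(365×2.30) = 26.587 K
T_out = -27.3 − 26.587 = -53.887 °C

T_out = -53.9 °C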